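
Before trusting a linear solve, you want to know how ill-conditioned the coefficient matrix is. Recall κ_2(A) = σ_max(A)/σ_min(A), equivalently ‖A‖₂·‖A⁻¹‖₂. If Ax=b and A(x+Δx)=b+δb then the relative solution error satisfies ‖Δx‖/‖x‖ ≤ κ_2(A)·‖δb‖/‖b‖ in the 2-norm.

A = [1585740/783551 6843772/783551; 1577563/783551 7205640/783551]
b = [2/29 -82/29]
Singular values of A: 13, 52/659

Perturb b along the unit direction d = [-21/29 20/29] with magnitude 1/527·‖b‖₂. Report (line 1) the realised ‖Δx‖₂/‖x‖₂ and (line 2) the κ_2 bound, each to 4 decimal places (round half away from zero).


0.0027
0.3126

largest singular value 13, smallest 52/659
condition number: 13 ÷ (52/659) = 164.7500
perturbation bound = 164.7500·1/527 = 0.3126
solve Ax = b  →  x = [24.6942 -5.7139]
2-norm of b is 2.8284; of x, 25.3466
Δx = A⁻¹·δb where δb = 1/527·2.8284·d; ‖Δx‖ = 0.0680
realised ‖Δx‖/‖x‖ = 0.0027
realised/bound (from unrounded values) ≈ 0.0086


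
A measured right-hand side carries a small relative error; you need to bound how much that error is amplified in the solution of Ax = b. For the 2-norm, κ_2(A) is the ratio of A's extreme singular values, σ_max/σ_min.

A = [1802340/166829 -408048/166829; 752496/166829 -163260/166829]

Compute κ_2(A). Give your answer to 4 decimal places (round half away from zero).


AᵀA = [22572069264/164685889 -5078661120/164685889; -5078661120/164685889 1142940816/164685889]; tr = 14107680/97969, det = 20736/97969
char-poly roots: 144 and 144/97969
so κ_2 = √(144 / (144/97969)) = 313.0000

313.0000


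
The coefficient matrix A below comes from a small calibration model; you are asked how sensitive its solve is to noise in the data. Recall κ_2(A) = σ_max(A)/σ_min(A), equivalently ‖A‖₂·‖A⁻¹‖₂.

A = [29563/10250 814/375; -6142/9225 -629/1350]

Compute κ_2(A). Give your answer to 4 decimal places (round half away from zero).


135.0000

M = AᵀA = [44356969/5062500 24948656/3796875; 24948656/3796875 224572129/45562500]. tr(M)=12475697/911250, det(M)=1874161/182250000
λ_max, λ_min = (12475697/911250 ± √38902214762896/207594140625)/2 = 1369/100, 1369/1822500
κ_2(A) = √(λ_max/λ_min) = √((1369/100) / (1369/1822500)) = 135.0000


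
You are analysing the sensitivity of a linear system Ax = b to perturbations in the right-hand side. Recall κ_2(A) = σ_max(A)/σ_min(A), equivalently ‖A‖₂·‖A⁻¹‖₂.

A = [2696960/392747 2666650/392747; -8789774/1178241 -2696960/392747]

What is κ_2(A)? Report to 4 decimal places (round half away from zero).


AᵀA = [169705667236/1650715641 53842109440/550238547; 53842109440/550238547 17104180100/183412849]; tr = 384831496/1962801, det = 24010000/1962801
char-poly roots: 196 and 122500/1962801
σ_max=√196=14, σ_min=√(122500/1962801)=(350/1401) → κ = 56.0400

56.0400


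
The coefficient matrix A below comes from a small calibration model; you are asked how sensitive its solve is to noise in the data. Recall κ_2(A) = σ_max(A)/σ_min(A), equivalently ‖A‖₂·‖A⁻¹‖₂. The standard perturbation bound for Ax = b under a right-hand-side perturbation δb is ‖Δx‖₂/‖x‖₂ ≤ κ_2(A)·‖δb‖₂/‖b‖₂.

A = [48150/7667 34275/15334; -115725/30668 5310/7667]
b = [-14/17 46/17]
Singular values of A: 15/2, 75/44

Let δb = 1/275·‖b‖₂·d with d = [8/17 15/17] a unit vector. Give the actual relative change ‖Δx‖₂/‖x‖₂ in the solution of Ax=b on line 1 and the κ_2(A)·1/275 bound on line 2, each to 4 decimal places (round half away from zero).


largest singular value 15/2, smallest 75/44
κ_2(A) = (15/2) / (75/44) = 4.4000
perturbation bound = 4.4000·1/275 = 0.0160
solve Ax = b  →  x = [-0.5177 1.0862]
2-norm of b is 2.8284; of x, 1.2033
re-solving with b+δb shifts x by Δx of norm 0.0060
realised ‖Δx‖/‖x‖ = 0.0050
realised/bound (from unrounded values) ≈ 0.3134

0.0050
0.0160


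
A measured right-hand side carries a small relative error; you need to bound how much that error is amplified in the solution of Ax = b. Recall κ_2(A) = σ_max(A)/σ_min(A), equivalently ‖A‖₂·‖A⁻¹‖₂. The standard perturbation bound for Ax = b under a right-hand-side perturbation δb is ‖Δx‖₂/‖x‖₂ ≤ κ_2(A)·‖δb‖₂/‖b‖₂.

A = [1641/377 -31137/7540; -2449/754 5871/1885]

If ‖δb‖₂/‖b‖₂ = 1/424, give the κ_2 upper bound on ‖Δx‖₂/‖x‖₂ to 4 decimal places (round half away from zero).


AᵀA = [16769125/568516 -15970395/568516; -15970395/568516 60840441/2274064]; tr = 152101/2704, det = 225/10816
λ_max, λ_min = (152101/2704 ± √23134105801/7311616)/2 = 225/4, 1/2704
κ_2(A) = √(λ_max/λ_min) = √((225/4) / (1/2704)) = 390.0000
κ_2(A)·‖δb‖/‖b‖ = 0.9198

0.9198


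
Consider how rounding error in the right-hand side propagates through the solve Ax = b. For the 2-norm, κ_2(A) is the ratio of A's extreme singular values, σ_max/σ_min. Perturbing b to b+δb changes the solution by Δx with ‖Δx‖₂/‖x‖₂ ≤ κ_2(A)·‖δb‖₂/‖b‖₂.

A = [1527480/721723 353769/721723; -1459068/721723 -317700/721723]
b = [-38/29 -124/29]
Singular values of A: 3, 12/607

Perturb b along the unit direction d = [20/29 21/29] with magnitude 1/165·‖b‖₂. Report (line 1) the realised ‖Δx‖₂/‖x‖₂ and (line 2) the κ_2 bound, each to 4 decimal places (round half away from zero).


σ_max = 3, σ_min = 12/607
condition number: 3 ÷ (12/607) = 151.7500
bound on ‖Δx‖/‖x‖: κ·ε = 151.7500·1/165 = 0.9197
solve Ax = b  →  x = [45.0650 -197.2520]
‖b‖ = 4.4721, ‖x‖ = 202.3344
Δx = A⁻¹·δb where δb = 1/165·4.4721·d; ‖Δx‖ = 1.3710
dividing the unrounded norms, ‖Δx‖/‖x‖ = 0.0068
realised/bound (from unrounded values) ≈ 0.0074

0.0068
0.9197


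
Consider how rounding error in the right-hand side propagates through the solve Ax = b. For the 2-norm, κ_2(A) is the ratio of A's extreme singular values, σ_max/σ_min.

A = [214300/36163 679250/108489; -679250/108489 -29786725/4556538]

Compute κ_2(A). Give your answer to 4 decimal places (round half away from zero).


M = AᵀA = [1040072500/13995081 22933178125/293896701; 22933178125/293896701 2022739950625/24687322884]. tr(M)=4586715625/29354724, det(M)=1562500/7338681
char-poly roots: 625/4 and 10000/7338681
so κ_2 = √((625/4) / (10000/7338681)) = 338.6250

338.6250


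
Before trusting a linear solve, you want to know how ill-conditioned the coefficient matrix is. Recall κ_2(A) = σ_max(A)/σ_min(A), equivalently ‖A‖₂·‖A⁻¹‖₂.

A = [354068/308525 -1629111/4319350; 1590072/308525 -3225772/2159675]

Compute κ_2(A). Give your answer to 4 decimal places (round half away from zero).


M = AᵀA = [1578639568/56625625 -3222854118/396379375; -3222854118/396379375 26339335297/11098622500]. tr(M)=537204305/17757796, det(M)=234256/4439449
char-poly roots: 121/4 and 7744/4439449
κ_2(A) = √(λ_max/λ_min) = √((121/4) / (7744/4439449)) = 131.6875

131.6875


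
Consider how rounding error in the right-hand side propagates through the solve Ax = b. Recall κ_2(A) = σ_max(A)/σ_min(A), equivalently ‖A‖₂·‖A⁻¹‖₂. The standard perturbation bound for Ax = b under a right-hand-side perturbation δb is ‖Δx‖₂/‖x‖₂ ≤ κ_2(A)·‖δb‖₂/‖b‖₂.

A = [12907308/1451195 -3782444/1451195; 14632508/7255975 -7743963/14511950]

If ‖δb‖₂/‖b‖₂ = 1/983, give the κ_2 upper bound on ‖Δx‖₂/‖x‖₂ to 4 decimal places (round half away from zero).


0.1800

M = AᵀA = [2605041811744/31320150625 -759777538842/31320150625; -759777538842/31320150625 886768128649/125280602500]. tr(M)=18091096601/200448964, det(M)=13032100/50112241
λ_max, λ_min = (18091096601/200448964 ± √327245979891613842801/40179787168673296)/2 = 361/4, 144400/50112241
κ = σ_max/σ_min = (19/2)/(380/7079) = 176.9750
perturbation bound = 176.9750·1/983 = 0.1800


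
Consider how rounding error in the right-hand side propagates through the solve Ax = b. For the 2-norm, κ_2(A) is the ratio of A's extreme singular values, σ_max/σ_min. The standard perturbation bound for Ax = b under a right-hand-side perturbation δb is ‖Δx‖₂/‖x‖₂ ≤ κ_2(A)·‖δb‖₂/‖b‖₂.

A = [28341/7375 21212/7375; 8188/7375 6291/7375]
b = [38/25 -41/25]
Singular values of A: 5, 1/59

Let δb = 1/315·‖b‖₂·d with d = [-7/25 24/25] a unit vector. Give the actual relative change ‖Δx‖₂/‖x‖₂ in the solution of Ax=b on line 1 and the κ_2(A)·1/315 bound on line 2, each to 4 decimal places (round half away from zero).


largest singular value 5, smallest 1/59
κ_2(A) = 5 / (1/59) = 295.0000
κ_2(A)·‖δb‖/‖b‖ = 0.9365
solve Ax = b  →  x = [70.9600 -94.2800]
‖b‖ = 2.2361, ‖x‖ = 118.0002
δb = ε·‖b‖·d = [-0.0020 0.0068]; solving A·Δx = δb gives ‖Δx‖ = 0.4188
relative error = 0.0035
so the bound overstates the realised error by a factor of ≈ 263.8564 (computed from the unrounded values)

0.0035
0.9365


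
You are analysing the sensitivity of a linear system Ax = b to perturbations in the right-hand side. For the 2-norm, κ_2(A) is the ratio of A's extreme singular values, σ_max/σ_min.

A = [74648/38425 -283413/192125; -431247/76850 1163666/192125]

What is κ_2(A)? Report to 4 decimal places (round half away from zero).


21.2000

form AᵀA = [333221233/9449476 -435311919/11811845; -435311919/11811845 2295106381/59059225] with trace 20821589/280900 and determinant 3418801/280900
solving λ² − 20821589/280900·λ + 3418801/280900 = 0 gives λ = 1849/25, 1849/11236
κ = σ_max/σ_min = (43/5)/(43/106) = 21.2000


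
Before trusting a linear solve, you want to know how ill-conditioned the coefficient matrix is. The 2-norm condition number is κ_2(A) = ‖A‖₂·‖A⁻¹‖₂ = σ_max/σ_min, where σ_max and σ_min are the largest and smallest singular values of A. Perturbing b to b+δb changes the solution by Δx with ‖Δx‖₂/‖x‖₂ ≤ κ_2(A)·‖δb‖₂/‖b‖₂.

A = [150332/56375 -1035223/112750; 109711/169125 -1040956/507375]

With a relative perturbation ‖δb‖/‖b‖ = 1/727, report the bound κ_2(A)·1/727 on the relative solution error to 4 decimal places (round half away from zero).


0.2724

form AᵀA = [128158177/17015625 -1317769642/51046875; -1317769642/51046875 54218308753/612562500] with trace 18826241/196020 and determinant 5764801/24502500
λ_max, λ_min = (18826241/196020 ± √8859779741718409/960596010000)/2 = 2401/25, 2401/980100
σ_max=√(2401/25)=(49/5), σ_min=√(2401/980100)=(49/990) → κ = 198.0000
bound on ‖Δx‖/‖x‖: κ·ε = 198.0000·1/727 = 0.2724


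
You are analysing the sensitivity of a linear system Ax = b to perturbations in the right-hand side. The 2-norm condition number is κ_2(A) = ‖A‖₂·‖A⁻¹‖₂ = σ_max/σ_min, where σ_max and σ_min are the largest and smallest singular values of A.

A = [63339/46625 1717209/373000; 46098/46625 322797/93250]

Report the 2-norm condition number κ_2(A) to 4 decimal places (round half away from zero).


238.7200

form AᵀA = [245474181/86955625 6731499411/695645000; 6731499411/695645000 184638928041/5565160000] with trace 320558841/8904256 and determinant 50625/2226064
solving λ² − 320558841/8904256·λ + 50625/2226064 = 0 gives λ = 36, 5625/8904256
σ_max=√36=6, σ_min=√(5625/8904256)=(75/2984) → κ = 238.7200


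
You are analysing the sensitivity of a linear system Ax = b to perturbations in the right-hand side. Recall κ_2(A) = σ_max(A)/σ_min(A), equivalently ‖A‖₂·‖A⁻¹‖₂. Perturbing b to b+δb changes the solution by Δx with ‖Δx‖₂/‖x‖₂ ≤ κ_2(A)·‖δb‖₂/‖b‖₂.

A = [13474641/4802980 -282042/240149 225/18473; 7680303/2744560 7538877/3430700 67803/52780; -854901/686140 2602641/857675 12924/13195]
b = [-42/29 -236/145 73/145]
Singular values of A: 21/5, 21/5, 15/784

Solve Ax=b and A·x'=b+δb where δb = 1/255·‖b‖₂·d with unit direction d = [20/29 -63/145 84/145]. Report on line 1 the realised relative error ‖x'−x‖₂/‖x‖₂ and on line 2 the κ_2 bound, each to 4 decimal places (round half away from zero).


0.8609
0.8609

from the listed singular values, σ₁ = 21/5, σ_n = 15/784
κ_2(A) = (21/5) / (15/784) = 219.5200
κ_2(A)·‖δb‖/‖b‖ = 0.8609
solve Ax = b  →  x = [-0.5241 -0.0197 -0.0916]
2-norm of b is 2.2361; of x, 0.5324
re-solving with b+δb shifts x by Δx of norm 0.4583
dividing the unrounded norms, ‖Δx‖/‖x‖ = 0.8609
realised/bound = 1 exactly: the bound is attained for this b and d


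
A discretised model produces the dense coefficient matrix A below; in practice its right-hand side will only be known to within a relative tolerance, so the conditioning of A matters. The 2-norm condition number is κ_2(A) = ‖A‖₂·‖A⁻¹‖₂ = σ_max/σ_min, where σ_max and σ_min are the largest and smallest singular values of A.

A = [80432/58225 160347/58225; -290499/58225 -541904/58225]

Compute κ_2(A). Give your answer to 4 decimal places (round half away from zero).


137.0000

AᵀA = [8551433/319073 16030080/319073; 16030080/319073 30058457/319073]; tr = 2271170/18769, det = 14641/18769
eigenvalues of AᵀA: λ = (tr ± √(tr²−4·det))/2 = 121, 121/18769
so κ_2 = √(121 / (121/18769)) = 137.0000


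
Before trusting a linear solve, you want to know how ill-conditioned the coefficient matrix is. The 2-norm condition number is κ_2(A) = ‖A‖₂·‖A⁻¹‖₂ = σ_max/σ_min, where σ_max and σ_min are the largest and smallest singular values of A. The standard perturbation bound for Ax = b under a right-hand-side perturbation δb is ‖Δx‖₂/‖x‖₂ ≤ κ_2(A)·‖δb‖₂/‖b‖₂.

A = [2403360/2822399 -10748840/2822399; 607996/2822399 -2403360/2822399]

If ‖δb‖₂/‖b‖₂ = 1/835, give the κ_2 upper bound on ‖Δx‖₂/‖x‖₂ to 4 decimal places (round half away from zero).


0.2011

form AᵀA = [3656037136/4738807921 -16237100160/4738807921; -16237100160/4738807921 72167579200/4738807921] with trace 45106256/2819041 and determinant 25600/2819041
λ_max, λ_min = (45106256/2819041 ± √2034285660539136/7946992159681)/2 = 16, 1600/2819041
κ_2(A) = √(λ_max/λ_min) = √(16 / (1600/2819041)) = 167.9000
κ_2(A)·‖δb‖/‖b‖ = 0.2011


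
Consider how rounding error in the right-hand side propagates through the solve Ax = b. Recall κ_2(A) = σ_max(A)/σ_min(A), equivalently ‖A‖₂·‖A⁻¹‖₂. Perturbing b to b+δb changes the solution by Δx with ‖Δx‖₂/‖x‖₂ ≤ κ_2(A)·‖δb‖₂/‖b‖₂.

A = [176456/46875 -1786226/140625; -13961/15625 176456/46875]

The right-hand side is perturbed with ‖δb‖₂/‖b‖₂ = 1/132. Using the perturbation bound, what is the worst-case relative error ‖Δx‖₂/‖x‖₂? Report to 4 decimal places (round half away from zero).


0.5114

form AᵀA = [52625449/3515625 -539778904/10546875; -539778904/10546875 5553334084/31640625] with trace 9643141/50625 and determinant 1119364/140625
char-poly roots: 4761/25 and 2116/50625
κ_2(A) = √(λ_max/λ_min) = √((4761/25) / (2116/50625)) = 67.5000
κ_2(A)·‖δb‖/‖b‖ = 0.5114


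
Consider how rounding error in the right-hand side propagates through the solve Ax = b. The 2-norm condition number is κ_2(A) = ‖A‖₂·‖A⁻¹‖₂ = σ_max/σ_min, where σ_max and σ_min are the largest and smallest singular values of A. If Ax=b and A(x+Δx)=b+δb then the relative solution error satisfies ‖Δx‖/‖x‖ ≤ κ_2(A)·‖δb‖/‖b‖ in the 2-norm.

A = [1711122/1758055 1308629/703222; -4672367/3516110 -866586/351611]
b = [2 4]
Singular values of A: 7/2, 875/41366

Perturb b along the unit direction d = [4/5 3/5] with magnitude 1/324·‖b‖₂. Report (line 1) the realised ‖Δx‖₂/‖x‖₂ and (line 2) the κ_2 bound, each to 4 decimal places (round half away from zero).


σ_max = 7/2, σ_min = 875/41366
κ_2(A) = (7/2) / (875/41366) = 165.4640
bound on ‖Δx‖/‖x‖: κ·ε = 165.4640·1/324 = 0.5107
solve Ax = b  →  x = [-167.1234 88.4848]
‖b‖ = 4.4721, ‖x‖ = 189.1026
re-solving with b+δb shifts x by Δx of norm 0.6525
dividing the unrounded norms, ‖Δx‖/‖x‖ = 0.0035
so the bound overstates the realised error by a factor of ≈ 147.9962 (computed from the unrounded values)

0.0035
0.5107


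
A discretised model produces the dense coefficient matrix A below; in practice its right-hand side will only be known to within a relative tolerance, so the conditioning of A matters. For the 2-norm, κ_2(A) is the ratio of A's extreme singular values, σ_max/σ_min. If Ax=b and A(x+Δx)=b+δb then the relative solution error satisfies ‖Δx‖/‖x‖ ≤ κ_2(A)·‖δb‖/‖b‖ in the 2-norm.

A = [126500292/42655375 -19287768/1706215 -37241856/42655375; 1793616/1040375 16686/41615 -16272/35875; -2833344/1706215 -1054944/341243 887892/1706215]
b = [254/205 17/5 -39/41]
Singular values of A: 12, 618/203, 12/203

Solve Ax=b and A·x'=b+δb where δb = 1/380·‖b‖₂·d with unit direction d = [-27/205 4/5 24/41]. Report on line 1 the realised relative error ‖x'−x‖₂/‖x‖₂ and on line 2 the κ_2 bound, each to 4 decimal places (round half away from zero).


from the listed singular values, σ₁ = 12, σ_n = 12/203
κ_2(A) = 12 / (12/203) = 203.0000
bound on ‖Δx‖/‖x‖: κ·ε = 203.0000·1/380 = 0.5342
solve Ax = b  →  x = [10.4138 0.1350 32.2057]
‖b‖ = 3.7417, ‖x‖ = 33.8478
re-solving with b+δb shifts x by Δx of norm 0.1666
dividing the unrounded norms, ‖Δx‖/‖x‖ = 0.0049
so the bound overstates the realised error by a factor of ≈ 108.5544 (computed from the unrounded values)

0.0049
0.5342


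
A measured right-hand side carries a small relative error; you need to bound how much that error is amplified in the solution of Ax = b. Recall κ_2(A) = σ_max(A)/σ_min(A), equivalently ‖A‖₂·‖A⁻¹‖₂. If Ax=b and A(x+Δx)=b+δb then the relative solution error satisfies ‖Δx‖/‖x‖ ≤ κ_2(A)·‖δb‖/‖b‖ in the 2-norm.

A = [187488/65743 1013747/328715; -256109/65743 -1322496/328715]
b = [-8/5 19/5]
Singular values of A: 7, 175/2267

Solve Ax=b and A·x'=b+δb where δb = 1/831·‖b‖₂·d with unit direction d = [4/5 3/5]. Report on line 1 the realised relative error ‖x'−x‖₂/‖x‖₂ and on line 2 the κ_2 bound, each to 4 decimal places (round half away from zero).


0.0050
0.1091

from the listed singular values, σ₁ = 7, σ_n = 175/2267
condition number: 7 ÷ (175/2267) = 90.6800
κ_2(A)·‖δb‖/‖b‖ = 0.1091
solve Ax = b  →  x = [-9.7748 8.5202]
2-norm of b is 4.1231; of x, 12.9669
δb = ε·‖b‖·d = [0.0040 0.0030]; solving A·Δx = δb gives ‖Δx‖ = 0.0643
realised ‖Δx‖/‖x‖ = 0.0050
realised/bound (from unrounded values) ≈ 0.0454


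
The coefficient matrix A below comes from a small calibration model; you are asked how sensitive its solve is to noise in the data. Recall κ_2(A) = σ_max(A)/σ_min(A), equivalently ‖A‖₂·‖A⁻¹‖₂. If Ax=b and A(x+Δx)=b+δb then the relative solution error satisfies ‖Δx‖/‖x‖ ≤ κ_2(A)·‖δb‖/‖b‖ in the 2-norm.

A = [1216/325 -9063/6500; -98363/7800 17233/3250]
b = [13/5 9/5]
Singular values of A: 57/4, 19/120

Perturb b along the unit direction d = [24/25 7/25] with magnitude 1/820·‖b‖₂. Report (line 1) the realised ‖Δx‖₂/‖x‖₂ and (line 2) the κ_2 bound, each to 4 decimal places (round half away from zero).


σ_max = 57/4, σ_min = 19/120
κ_2(A) = (57/4) / (19/120) = 90.0000
bound on ‖Δx‖/‖x‖: κ·ε = 90.0000·1/820 = 0.1098
solve Ax = b  →  x = [7.2227 17.5169]
2-norm of b is 3.1623; of x, 18.9475
re-solving with b+δb shifts x by Δx of norm 0.0244
realised ‖Δx‖/‖x‖ = 0.0013
tightness: 0.0013 against a bound of 0.1098 (unrounded ratio ≈ 0.0117)

0.0013
0.1098


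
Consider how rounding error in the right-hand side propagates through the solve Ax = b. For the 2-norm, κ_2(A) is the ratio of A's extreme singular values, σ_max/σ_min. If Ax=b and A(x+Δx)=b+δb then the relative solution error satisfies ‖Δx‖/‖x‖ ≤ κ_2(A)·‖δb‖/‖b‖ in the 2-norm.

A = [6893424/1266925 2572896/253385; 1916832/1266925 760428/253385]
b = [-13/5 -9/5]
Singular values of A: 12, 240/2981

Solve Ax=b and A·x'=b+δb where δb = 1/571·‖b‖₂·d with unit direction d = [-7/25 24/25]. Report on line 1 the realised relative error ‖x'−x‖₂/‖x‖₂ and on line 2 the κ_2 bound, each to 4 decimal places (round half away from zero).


0.0055
0.2610

largest singular value 12, smallest 240/2981
κ = σ_max/σ_min = 12/(240/2981) = 149.0500
perturbation bound = 149.0500·1/571 = 0.2610
solve Ax = b  →  x = [10.8419 -6.0657]
‖b‖₂ = 3.1623 and ‖x‖₂ = 12.4233
Δx = A⁻¹·δb where δb = 1/571·3.1623·d; ‖Δx‖ = 0.0688
relative error = 0.0055
realised/bound (from unrounded values) ≈ 0.0212


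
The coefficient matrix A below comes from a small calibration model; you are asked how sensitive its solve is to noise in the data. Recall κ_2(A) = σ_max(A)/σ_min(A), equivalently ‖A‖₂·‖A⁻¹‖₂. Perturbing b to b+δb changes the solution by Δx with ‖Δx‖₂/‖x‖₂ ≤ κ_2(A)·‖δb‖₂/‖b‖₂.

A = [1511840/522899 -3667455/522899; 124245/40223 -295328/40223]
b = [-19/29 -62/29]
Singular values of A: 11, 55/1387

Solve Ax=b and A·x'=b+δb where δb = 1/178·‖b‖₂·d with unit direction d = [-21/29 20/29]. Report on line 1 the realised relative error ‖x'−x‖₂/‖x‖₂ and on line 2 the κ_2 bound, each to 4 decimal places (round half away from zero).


from the listed singular values, σ₁ = 11, σ_n = 55/1387
condition number: 11 ÷ (55/1387) = 277.4000
κ_2(A)·‖δb‖/‖b‖ = 1.5584
solve Ax = b  →  x = [-23.3483 -9.5315]
‖b‖₂ = 2.2361 and ‖x‖₂ = 25.2188
δb = ε·‖b‖·d = [-0.0091 0.0087]; solving A·Δx = δb gives ‖Δx‖ = 0.3168
relative error = 0.0126
tightness: 0.0126 against a bound of 1.5584 (unrounded ratio ≈ 0.0081)

0.0126
1.5584


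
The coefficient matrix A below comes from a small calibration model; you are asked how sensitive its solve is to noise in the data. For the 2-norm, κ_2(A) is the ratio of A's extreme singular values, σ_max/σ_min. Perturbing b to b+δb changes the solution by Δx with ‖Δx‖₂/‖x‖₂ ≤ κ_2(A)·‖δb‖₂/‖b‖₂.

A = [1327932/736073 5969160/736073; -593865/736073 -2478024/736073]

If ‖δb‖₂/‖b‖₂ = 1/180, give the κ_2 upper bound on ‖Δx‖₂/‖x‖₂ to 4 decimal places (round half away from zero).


0.9590

AᵀA = [12521177721/3205937641 55610948520/3205937641; 55610948520/3205937641 247168485504/3205937641]; tr = 154485225/1907161, det = 419904/1907161
char-poly roots: 81 and 5184/1907161
κ_2(A) = √(λ_max/λ_min) = √(81 / (5184/1907161)) = 172.6250
bound on ‖Δx‖/‖x‖: κ·ε = 172.6250·1/180 = 0.9590


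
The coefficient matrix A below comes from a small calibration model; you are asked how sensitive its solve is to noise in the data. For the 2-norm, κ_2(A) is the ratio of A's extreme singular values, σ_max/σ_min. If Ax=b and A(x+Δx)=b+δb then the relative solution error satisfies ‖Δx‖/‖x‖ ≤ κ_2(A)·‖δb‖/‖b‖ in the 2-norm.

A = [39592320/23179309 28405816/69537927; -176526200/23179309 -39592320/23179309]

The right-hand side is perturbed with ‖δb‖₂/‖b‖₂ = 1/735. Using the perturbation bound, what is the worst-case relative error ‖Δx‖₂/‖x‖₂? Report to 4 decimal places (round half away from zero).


0.4503

AᵀA = [474877774400/7795597361 106846474240/7795597361; 106846474240/7795597361 216405110336/70160376249]; tr = 109519636096/1711228689, det = 64000000/1711228689
eigenvalues of AᵀA: λ = (tr ± √(tr²−4·det))/2 = 64, 1000000/1711228689
so κ_2 = √(64 / (1000000/1711228689)) = 330.9360
κ_2(A)·‖δb‖/‖b‖ = 0.4503


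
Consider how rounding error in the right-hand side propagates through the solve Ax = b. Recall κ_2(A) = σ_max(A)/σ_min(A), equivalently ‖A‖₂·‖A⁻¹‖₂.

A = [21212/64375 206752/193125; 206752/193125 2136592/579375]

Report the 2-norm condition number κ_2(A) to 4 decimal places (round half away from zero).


231.7500

form AᵀA = [74873488/59675625 769944448/179026875; 769944448/179026875 7919588608/537080625] with trace 13749520/859329 and determinant 4096/859329
eigenvalues of AᵀA: λ = (tr ± √(tr²−4·det))/2 = 16, 256/859329
σ_max=√16=4, σ_min=√(256/859329)=(16/927) → κ = 231.7500


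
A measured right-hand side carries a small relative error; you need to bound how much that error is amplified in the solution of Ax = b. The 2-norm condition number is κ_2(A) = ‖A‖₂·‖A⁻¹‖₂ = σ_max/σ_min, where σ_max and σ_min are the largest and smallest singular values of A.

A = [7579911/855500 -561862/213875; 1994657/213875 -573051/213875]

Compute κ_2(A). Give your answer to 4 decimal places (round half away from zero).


form AᵀA = [28802272421/174050000 -1050062391/21756250; -1050062391/21756250 153169169/10878125] with trace 250023833/1392400 and determinant 20151121/34810000
λ_max, λ_min = (250023833/1392400 ± √2500297108826841/77551110400)/2 = 4489/25, 4489/1392400
σ_max=√(4489/25)=(67/5), σ_min=√(4489/1392400)=(67/1180) → κ = 236.0000

236.0000


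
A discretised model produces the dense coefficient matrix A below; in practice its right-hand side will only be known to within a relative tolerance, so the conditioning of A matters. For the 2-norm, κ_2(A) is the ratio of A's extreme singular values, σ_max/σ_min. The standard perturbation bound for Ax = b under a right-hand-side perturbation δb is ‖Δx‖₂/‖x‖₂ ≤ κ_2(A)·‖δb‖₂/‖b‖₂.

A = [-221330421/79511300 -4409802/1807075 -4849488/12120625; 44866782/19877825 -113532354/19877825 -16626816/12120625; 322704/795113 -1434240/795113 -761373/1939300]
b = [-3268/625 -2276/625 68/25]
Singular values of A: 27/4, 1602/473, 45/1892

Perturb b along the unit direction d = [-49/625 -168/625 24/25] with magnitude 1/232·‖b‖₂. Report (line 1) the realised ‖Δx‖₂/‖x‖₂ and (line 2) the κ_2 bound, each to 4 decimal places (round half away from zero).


0.0075
1.2233

from the listed singular values, σ₁ = 27/4, σ_n = 45/1892
κ = σ_max/σ_min = (27/4)/(45/1892) = 283.8000
perturbation bound = 283.8000·1/232 = 1.2233
solve Ax = b  →  x = [9.1291 -35.1934 164.2060]
2-norm of b is 6.9282; of x, 168.1830
with δb = [-0.0023 -0.0080 0.0287], A·Δx = δb → ‖Δx‖ = 1.2556
dividing the unrounded norms, ‖Δx‖/‖x‖ = 0.0075
tightness: 0.0075 against a bound of 1.2233 (unrounded ratio ≈ 0.0061)


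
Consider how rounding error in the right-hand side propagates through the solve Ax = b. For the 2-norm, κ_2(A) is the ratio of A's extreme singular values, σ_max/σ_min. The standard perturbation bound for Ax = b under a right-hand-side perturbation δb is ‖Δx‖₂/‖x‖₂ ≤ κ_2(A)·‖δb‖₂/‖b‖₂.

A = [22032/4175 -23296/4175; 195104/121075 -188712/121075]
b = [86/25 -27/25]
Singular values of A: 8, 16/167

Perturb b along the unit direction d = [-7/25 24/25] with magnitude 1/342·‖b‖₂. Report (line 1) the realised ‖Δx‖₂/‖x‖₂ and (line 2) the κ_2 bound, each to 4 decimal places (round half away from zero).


from the listed singular values, σ₁ = 8, σ_n = 16/167
κ_2(A) = 8 / (16/167) = 83.5000
worst-case relative error ≤ 83.5000 × 1/342 = 0.2442
solve Ax = b  →  x = [-14.8578 -14.6681]
‖b‖ = 3.6056, ‖x‖ = 20.8784
with δb = [-0.0030 0.0101], A·Δx = δb → ‖Δx‖ = 0.1100
realised ‖Δx‖/‖x‖ = 0.0053
so the bound overstates the realised error by a factor of ≈ 46.3249 (computed from the unrounded values)

0.0053
0.2442


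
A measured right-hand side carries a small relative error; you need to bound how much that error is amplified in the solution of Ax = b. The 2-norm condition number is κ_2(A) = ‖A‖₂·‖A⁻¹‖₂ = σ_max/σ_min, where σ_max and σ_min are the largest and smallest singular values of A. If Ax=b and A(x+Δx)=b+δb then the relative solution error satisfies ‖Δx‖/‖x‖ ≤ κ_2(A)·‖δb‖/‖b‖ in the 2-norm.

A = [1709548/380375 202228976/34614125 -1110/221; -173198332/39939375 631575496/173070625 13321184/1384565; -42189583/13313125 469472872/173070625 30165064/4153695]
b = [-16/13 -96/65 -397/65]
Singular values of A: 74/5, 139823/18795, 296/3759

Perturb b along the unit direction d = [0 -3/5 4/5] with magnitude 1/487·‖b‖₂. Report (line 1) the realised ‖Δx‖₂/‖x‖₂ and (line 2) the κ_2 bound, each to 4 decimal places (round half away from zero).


0.0033
0.3859

σ_max = 74/5, σ_min = 296/3759
condition number: (74/5) ÷ (296/3759) = 187.9500
perturbation bound = 187.9500·1/487 = 0.3859
solve Ax = b  →  x = [-43.0191 12.1272 -24.1431]
‖b‖ = 6.4031, ‖x‖ = 50.7996
with δb = [0.0000 -0.0079 0.0105], A·Δx = δb → ‖Δx‖ = 0.1670
realised ‖Δx‖/‖x‖ = 0.0033
so the bound overstates the realised error by a factor of ≈ 117.4168 (computed from the unrounded values)


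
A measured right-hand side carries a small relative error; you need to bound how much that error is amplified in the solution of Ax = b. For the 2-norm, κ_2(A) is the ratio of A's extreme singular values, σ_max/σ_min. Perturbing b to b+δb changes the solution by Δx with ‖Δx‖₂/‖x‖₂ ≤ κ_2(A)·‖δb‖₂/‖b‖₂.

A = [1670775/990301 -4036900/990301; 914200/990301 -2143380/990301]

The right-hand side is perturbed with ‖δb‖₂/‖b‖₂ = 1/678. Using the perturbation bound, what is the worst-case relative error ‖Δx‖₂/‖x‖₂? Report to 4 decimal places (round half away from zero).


0.3305

M = AᵀA = [12551040625/3393412009 -30118441500/3393412009; -30118441500/3393412009 72285949600/3393412009]. tr(M)=501994025/20079361, det(M)=250000/20079361
λ_max, λ_min = (501994025/20079361 ± √251977921774700625/403180738168321)/2 = 25, 10000/20079361
so κ_2 = √(25 / (10000/20079361)) = 224.0500
κ_2(A)·‖δb‖/‖b‖ = 0.3305


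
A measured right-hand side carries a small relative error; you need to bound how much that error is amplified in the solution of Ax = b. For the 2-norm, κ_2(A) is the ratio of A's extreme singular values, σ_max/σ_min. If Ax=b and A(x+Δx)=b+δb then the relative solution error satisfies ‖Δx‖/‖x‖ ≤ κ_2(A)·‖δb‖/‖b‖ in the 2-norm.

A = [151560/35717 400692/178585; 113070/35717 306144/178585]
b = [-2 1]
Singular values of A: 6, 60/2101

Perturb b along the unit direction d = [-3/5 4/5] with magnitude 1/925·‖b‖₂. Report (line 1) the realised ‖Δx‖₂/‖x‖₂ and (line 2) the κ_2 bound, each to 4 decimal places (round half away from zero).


largest singular value 6, smallest 60/2101
condition number: 6 ÷ (60/2101) = 210.1000
perturbation bound = 210.1000·1/925 = 0.2271
solve Ax = b  →  x = [-33.1039 61.7157]
‖b‖ = 2.2361, ‖x‖ = 70.0335
re-solving with b+δb shifts x by Δx of norm 0.0846
realised ‖Δx‖/‖x‖ = 0.0012
realised/bound (from unrounded values) ≈ 0.0053

0.0012
0.2271


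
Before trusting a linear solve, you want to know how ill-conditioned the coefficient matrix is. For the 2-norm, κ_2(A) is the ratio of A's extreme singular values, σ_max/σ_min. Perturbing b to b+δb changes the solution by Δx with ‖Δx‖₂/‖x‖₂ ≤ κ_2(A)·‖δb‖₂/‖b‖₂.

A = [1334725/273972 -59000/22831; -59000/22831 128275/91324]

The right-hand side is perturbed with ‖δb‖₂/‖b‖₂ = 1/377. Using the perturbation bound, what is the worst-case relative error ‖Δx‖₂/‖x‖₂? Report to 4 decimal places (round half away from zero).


0.6286

AᵀA = [464635625/15277968 -5162500/318291; -5162500/318291 14685625/1697552]; tr = 17553125/449352, det = 390625/14379264
solving λ² − 17553125/449352·λ + 390625/14379264 = 0 gives λ = 625/16, 625/898704
κ = σ_max/σ_min = (25/4)/(25/948) = 237.0000
κ_2(A)·‖δb‖/‖b‖ = 0.6286


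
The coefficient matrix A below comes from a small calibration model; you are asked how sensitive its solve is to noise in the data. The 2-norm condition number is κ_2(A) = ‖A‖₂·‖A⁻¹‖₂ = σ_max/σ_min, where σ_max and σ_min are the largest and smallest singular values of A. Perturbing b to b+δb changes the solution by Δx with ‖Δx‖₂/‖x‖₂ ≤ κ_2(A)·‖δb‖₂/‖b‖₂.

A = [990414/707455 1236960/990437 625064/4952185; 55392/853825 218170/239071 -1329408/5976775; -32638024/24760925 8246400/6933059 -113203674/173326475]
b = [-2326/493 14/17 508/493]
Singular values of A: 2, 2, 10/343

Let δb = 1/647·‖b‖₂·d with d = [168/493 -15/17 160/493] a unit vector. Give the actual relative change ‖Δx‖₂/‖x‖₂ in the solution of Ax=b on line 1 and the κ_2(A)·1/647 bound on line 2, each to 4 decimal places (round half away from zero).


from the listed singular values, σ₁ = 2, σ_n = 10/343
κ_2(A) = 2 / (10/343) = 68.6000
worst-case relative error ≤ 68.6000 × 1/647 = 0.1060
solve Ax = b  →  x = [16.7580 -16.0341 -64.5990]
‖b‖ = 4.8990, ‖x‖ = 68.6364
with δb = [0.0026 -0.0067 0.0025], A·Δx = δb → ‖Δx‖ = 0.2597
realised ‖Δx‖/‖x‖ = 0.0038
tightness: 0.0038 against a bound of 0.1060 (unrounded ratio ≈ 0.0357)

0.0038
0.1060


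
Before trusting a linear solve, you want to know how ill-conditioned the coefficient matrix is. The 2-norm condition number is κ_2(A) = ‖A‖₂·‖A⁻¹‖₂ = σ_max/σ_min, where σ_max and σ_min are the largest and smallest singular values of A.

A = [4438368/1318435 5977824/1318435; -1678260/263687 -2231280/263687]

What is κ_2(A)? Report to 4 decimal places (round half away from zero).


form AᵀA = [311809779216/6014778025 415738692288/6014778025; 415738692288/6014778025 554324016384/6014778025] with trace 34645351824/240591121 and determinant 33177600/240591121
eigenvalues of AᵀA: λ = (tr ± √(tr²−4·det))/2 = 144, 230400/240591121
σ_max=√144=12, σ_min=√(230400/240591121)=(480/15511) → κ = 387.7750

387.7750


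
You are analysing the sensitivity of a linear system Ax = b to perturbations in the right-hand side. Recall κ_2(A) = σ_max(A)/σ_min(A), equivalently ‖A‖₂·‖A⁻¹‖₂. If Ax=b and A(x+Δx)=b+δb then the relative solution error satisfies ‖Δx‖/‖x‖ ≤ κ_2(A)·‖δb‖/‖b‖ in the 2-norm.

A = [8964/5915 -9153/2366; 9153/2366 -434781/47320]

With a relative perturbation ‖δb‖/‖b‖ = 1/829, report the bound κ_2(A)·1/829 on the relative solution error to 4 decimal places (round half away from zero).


0.1351

AᵀA = [14294961/828100 -27431541/662480; -27431541/662480 1316837169/13249600]; tr = 1829061/15680, det = 531441/490000
solving λ² − 1829061/15680·λ + 531441/490000 = 0 gives λ = 2916/25, 729/78400
so κ_2 = √((2916/25) / (729/78400)) = 112.0000
κ_2(A)·‖δb‖/‖b‖ = 0.1351


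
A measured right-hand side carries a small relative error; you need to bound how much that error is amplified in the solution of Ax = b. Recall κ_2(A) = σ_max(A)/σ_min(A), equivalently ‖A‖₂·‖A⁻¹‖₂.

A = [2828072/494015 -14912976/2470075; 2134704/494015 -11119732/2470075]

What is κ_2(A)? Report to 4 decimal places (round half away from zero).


340.7000

AᵀA = [502198096192/9762032809 -2636492249664/48810164045; -2636492249664/48810164045 13841811717136/244050820225]; tr = 31387353296/290191225, det = 29246464/290191225
eigenvalues of AᵀA: λ = (tr ± √(tr²−4·det))/2 = 2704/25, 10816/11607649
so κ_2 = √((2704/25) / (10816/11607649)) = 340.7000


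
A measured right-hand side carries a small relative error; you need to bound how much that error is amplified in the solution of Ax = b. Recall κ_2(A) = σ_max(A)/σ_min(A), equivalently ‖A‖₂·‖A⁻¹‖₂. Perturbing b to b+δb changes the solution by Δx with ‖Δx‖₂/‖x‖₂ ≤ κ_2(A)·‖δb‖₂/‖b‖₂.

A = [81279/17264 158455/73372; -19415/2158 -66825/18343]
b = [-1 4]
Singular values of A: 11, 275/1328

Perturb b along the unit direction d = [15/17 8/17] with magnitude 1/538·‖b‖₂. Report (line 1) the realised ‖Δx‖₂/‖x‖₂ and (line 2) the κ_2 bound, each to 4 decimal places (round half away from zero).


largest singular value 11, smallest 275/1328
κ_2(A) = 11 / (275/1328) = 53.1200
κ_2(A)·‖δb‖/‖b‖ = 0.0987
solve Ax = b  →  x = [-2.1930 4.3178]
‖b‖₂ = 4.1231 and ‖x‖₂ = 4.8428
with δb = [0.0068 0.0036], A·Δx = δb → ‖Δx‖ = 0.0370
dividing the unrounded norms, ‖Δx‖/‖x‖ = 0.0076
realised/bound (from unrounded values) ≈ 0.0774

0.0076
0.0987


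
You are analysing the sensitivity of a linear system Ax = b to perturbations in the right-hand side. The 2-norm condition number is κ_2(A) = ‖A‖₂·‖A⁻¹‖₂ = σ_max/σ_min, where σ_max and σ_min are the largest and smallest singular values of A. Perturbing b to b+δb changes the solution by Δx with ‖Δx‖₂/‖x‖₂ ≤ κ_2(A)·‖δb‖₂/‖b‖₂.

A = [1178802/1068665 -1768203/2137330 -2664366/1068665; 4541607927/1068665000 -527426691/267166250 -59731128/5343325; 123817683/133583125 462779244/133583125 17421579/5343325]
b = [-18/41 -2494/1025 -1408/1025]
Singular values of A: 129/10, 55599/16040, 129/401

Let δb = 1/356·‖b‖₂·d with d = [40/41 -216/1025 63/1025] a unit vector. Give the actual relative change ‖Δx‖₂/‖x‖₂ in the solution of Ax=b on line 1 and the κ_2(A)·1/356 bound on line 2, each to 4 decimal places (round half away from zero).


σ_max = 129/10, σ_min = 129/401
κ_2(A) = (129/10) / (129/401) = 40.1000
perturbation bound = 40.1000·1/356 = 0.1126
solve Ax = b  →  x = [-0.3939 -0.4258 0.1431]
‖b‖₂ = 2.8284 and ‖x‖₂ = 0.5975
δb = ε·‖b‖·d = [0.0078 -0.0017 0.0005]; solving A·Δx = δb gives ‖Δx‖ = 0.0247
realised ‖Δx‖/‖x‖ = 0.0413
realised/bound (from unrounded values) ≈ 0.3670

0.0413
0.1126


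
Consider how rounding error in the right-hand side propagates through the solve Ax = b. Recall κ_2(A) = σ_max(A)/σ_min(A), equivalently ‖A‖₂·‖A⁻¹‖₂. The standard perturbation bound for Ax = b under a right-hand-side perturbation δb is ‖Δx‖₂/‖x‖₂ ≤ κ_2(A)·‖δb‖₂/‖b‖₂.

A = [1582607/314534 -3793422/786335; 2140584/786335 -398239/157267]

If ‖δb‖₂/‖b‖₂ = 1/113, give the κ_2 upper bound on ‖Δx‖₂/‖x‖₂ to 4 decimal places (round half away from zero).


1.4115

AᵀA = [280084852441/8558100100 -13336374177/427905005; -13336374177/427905005 63511792381/2139525025]; tr = 127023073/2035220, det = 38950081/254402500
solving λ² − 127023073/2035220·λ + 38950081/254402500 = 0 gives λ = 6241/100, 6241/2544025
κ_2(A) = √(λ_max/λ_min) = √((6241/100) / (6241/2544025)) = 159.5000
bound on ‖Δx‖/‖x‖: κ·ε = 159.5000·1/113 = 1.4115


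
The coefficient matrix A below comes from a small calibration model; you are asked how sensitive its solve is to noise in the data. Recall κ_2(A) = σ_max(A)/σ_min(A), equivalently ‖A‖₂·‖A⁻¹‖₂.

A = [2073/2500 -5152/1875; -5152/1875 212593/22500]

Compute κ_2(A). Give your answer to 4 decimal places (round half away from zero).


form AᵀA = [148277/18000 -95312/3375; -95312/3375 15685757/162000] with trace 68081/648 and determinant 1681/20736
eigenvalues of AᵀA: λ = (tr ± √(tr²−4·det))/2 = 1681/16, 1/1296
κ = σ_max/σ_min = (41/4)/(1/36) = 369.0000

369.0000


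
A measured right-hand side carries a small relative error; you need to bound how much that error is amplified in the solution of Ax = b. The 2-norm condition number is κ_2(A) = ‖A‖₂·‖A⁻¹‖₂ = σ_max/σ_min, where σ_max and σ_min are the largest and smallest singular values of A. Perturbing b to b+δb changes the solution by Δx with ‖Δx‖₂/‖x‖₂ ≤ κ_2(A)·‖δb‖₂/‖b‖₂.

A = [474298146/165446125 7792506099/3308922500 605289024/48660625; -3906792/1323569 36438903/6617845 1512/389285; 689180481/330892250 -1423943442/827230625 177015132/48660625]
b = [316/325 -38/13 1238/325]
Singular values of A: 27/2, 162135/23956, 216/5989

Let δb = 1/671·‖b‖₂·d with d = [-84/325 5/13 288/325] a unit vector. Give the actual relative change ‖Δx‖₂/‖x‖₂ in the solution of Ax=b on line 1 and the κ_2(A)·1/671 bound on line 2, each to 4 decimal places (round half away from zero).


from the listed singular values, σ₁ = 27/2, σ_n = 216/5989
condition number: (27/2) ÷ (216/5989) = 374.3125
perturbation bound = 374.3125·1/671 = 0.5578
solve Ax = b  →  x = [-46.6578 -25.5540 15.6693]
‖b‖₂ = 4.8990 and ‖x‖₂ = 55.4571
with δb = [-0.0019 0.0028 0.0065], A·Δx = δb → ‖Δx‖ = 0.2024
realised ‖Δx‖/‖x‖ = 0.0037
tightness: 0.0037 against a bound of 0.5578 (unrounded ratio ≈ 0.0065)

0.0037
0.5578
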